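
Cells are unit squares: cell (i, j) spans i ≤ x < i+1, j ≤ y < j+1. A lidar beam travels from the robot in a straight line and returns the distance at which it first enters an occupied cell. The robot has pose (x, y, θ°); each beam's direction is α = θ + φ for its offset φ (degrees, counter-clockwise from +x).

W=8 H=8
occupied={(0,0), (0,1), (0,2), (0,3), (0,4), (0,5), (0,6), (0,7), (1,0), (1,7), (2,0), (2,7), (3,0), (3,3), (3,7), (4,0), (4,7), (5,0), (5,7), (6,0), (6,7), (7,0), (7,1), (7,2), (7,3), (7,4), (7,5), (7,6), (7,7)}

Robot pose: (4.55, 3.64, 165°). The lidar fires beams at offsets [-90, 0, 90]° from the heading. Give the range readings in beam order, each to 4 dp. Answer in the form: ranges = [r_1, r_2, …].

beam 1: φ=-90°, α=75°
  dir = (cos 75°, sin 75°) = (0.2588, 0.9659); from cell (4,3)
  next x-line at t=1.7387, next y-line at t=0.3727; Δt_x=3.8637, Δt_y=1.0353
    y: enter (4,4) at t=0.3727
    y: enter (4,5) at t=1.4080
    x: enter (5,5) at t=1.7387
    y: enter (5,6) at t=2.4433
    y: enter (5,7) at t=3.4785 ← occupied
  → r_1 = 3.4785
beam 2: φ=0°, α=165°
  dir = (cos 165°, sin 165°) = (-0.9659, 0.2588); from cell (4,3)
  next x-line at t=0.5694, next y-line at t=1.3909; Δt_x=1.0353, Δt_y=3.8637
    x: enter (3,3) at t=0.5694 ← occupied
  → r_2 = 0.5694
beam 3: φ=90°, α=255°
  dir = (cos 255°, sin 255°) = (-0.2588, -0.9659); from cell (4,3)
  next x-line at t=2.1250, next y-line at t=0.6626; Δt_x=3.8637, Δt_y=1.0353
    y: enter (4,2) at t=0.6626
    y: enter (4,1) at t=1.6979
    x: enter (3,1) at t=2.1250
    y: enter (3,0) at t=2.7331 ← occupied
  → r_3 = 2.7331

ranges = [3.4785, 0.5694, 2.7331]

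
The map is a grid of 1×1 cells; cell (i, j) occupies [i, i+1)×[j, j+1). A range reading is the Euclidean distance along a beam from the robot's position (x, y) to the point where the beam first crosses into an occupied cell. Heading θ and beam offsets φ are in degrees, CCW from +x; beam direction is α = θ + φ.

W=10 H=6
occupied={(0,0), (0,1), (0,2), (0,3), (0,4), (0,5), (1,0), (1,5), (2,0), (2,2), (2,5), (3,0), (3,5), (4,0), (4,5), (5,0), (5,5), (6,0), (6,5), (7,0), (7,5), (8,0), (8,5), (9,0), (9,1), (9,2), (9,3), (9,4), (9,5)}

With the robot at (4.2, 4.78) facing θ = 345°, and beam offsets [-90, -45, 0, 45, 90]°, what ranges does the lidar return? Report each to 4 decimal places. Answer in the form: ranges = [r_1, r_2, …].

ranges = [3.9133, 4.3648, 4.9693, 0.4400, 0.2278]

beam 1: φ=-90°, α=255°
  dir = (cos 255°, sin 255°) = (-0.2588, -0.9659); from cell (4,4)
  next x-line at t=0.7727, next y-line at t=0.8075; Δt_x=3.8637, Δt_y=1.0353
    x: enter (3,4) at t=0.7727
    y: enter (3,3) at t=0.8075
    y: enter (3,2) at t=1.8428
    y: enter (3,1) at t=2.8781
    y: enter (3,0) at t=3.9133 ← occupied
  → r_1 = 3.9133
beam 2: φ=-45°, α=300°
  dir = (cos 300°, sin 300°) = (0.5000, -0.8660); from cell (4,4)
  next x-line at t=1.6000, next y-line at t=0.9007; Δt_x=2.0000, Δt_y=1.1547
    y: enter (4,3) at t=0.9007
    x: enter (5,3) at t=1.6000
    y: enter (5,2) at t=2.0554
    y: enter (5,1) at t=3.2101
    x: enter (6,1) at t=3.6000
    y: enter (6,0) at t=4.3648 ← occupied
  → r_2 = 4.3648
beam 3: φ=0°, α=345°
  dir = (cos 345°, sin 345°) = (0.9659, -0.2588); from cell (4,4)
  next x-line at t=0.8282, next y-line at t=3.0137; Δt_x=1.0353, Δt_y=3.8637
    x: enter (5,4) at t=0.8282
    x: enter (6,4) at t=1.8635
    x: enter (7,4) at t=2.8988
    y: enter (7,3) at t=3.0137
    x: enter (8,3) at t=3.9340
    x: enter (9,3) at t=4.9693 ← occupied
  → r_3 = 4.9693
beam 4: φ=45°, α=30°
  dir = (cos 30°, sin 30°) = (0.8660, 0.5000); from cell (4,4)
  next x-line at t=0.9238, next y-line at t=0.4400; Δt_x=1.1547, Δt_y=2.0000
    y: enter (4,5) at t=0.4400 ← occupied
  → r_4 = 0.4400
beam 5: φ=90°, α=75°
  dir = (cos 75°, sin 75°) = (0.2588, 0.9659); from cell (4,4)
  next x-line at t=3.0910, next y-line at t=0.2278; Δt_x=3.8637, Δt_y=1.0353
    y: enter (4,5) at t=0.2278 ← occupied
  → r_5 = 0.2278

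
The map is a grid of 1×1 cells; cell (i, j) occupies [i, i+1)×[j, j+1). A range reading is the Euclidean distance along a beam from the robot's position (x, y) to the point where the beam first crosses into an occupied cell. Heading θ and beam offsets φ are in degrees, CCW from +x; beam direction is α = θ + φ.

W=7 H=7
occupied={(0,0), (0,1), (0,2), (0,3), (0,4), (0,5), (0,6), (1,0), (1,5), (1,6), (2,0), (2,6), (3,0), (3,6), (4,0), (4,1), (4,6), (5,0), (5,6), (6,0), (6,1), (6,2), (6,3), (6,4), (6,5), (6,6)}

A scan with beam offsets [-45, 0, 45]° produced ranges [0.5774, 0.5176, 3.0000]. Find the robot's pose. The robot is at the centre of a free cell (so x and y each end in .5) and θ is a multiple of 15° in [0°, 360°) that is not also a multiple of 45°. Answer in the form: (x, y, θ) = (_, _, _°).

(x, y, θ) = (2.5, 5.5, 195°)

The pose lattice has 23·16 = 368 candidates. Test each by forward raycasting.
  (5.5, 3.5, 195°): beam 1 = 4.0415 ≠ 0.5774 ✗
  (4.5, 5.5, 75°): beam 1 = 1.0000 ≠ 0.5774 ✗
  (1.5, 2.5, 255°): beam 2 = 1.5529 ≠ 0.5176 ✗
  (4.5, 3.5, 60°): beam 1 = 1.5529 ≠ 0.5774 ✗
  …
  (2.5, 5.5, 195°): r_1=0.5774, r_2=0.5176, r_3=3.0000 — all match ✓
Unique over the lattice → pose = (2.5, 5.5, 195°).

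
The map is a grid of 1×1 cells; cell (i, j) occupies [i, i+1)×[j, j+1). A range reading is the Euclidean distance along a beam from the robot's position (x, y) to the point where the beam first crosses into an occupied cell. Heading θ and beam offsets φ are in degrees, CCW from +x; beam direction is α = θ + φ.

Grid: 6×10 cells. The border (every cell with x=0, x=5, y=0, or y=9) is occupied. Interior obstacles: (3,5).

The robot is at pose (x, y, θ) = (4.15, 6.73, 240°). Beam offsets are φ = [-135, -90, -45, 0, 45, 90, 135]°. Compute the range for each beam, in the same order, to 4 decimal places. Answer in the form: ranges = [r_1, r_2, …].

beam 1: φ=-135°, α=105°
  direction (-0.2588, 0.9659); cell (4,6); t to first gridline: x 0.5796, y 0.2795 (then +3.8637 / +1.0353)
    (4,7) via y @ 0.2795
    (3,7) via x @ 0.5796
    (3,8) via y @ 1.3148
    (3,9) via y @ 2.3501  # hit
  → r_1 = 2.3501
beam 2: φ=-90°, α=150°
  direction (-0.8660, 0.5000); cell (4,6); t to first gridline: x 0.1732, y 0.5400 (then +1.1547 / +2.0000)
    (3,6) via x @ 0.1732
    (3,7) via y @ 0.5400
    (2,7) via x @ 1.3279
    (1,7) via x @ 2.4826
    (1,8) via y @ 2.5400
    (0,8) via x @ 3.6373  # hit
  → r_2 = 3.6373
beam 3: φ=-45°, α=195°
  direction (-0.9659, -0.2588); cell (4,6); t to first gridline: x 0.1553, y 2.8205 (then +1.0353 / +3.8637)
    (3,6) via x @ 0.1553
    (2,6) via x @ 1.1906
    (1,6) via x @ 2.2258
    (1,5) via y @ 2.8205
    (0,5) via x @ 3.2611  # hit
  → r_3 = 3.2611
beam 4: φ=0°, α=240°
  direction (-0.5000, -0.8660); cell (4,6); t to first gridline: x 0.3000, y 0.8429 (then +2.0000 / +1.1547)
    (3,6) via x @ 0.3000
    (3,5) via y @ 0.8429  # hit
  → r_4 = 0.8429
beam 5: φ=45°, α=285°
  direction (0.2588, -0.9659); cell (4,6); t to first gridline: x 3.2841, y 0.7558 (then +3.8637 / +1.0353)
    (4,5) via y @ 0.7558
    (4,4) via y @ 1.7910
    (4,3) via y @ 2.8263
    (5,3) via x @ 3.2841  # hit
  → r_5 = 3.2841
beam 6: φ=90°, α=330°
  direction (0.8660, -0.5000); cell (4,6); t to first gridline: x 0.9815, y 1.4600 (then +1.1547 / +2.0000)
    (5,6) via x @ 0.9815  # hit
  → r_6 = 0.9815
beam 7: φ=135°, α=15°
  direction (0.9659, 0.2588); cell (4,6); t to first gridline: x 0.8800, y 1.0432 (then +1.0353 / +3.8637)
    (5,6) via x @ 0.8800  # hit
  → r_7 = 0.8800

ranges = [2.3501, 3.6373, 3.2611, 0.8429, 3.2841, 0.9815, 0.8800]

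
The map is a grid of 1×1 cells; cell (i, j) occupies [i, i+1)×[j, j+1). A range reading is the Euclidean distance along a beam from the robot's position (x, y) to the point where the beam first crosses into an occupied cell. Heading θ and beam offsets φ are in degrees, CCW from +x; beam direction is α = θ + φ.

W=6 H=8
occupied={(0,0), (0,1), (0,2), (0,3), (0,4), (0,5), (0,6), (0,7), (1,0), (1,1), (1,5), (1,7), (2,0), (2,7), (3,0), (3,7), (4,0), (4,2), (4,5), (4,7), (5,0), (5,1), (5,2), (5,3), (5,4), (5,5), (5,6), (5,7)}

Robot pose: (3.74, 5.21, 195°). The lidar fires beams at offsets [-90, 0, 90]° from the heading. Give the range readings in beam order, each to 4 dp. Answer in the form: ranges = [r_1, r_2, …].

ranges = [1.8531, 2.8367, 2.2880]

beam 1: φ=-90°, α=105°
  direction (-0.2588, 0.9659); cell (3,5); t to first gridline: x 2.8591, y 0.8179 (then +3.8637 / +1.0353)
    (3,6) via y @ 0.8179
    (3,7) via y @ 1.8531  # hit
  → r_1 = 1.8531
beam 2: φ=0°, α=195°
  direction (-0.9659, -0.2588); cell (3,5); t to first gridline: x 0.7661, y 0.8114 (then +1.0353 / +3.8637)
    (2,5) via x @ 0.7661
    (2,4) via y @ 0.8114
    (1,4) via x @ 1.8014
    (0,4) via x @ 2.8367  # hit
  → r_2 = 2.8367
beam 3: φ=90°, α=285°
  direction (0.2588, -0.9659); cell (3,5); t to first gridline: x 1.0046, y 0.2174 (then +3.8637 / +1.0353)
    (3,4) via y @ 0.2174
    (4,4) via x @ 1.0046
    (4,3) via y @ 1.2527
    (4,2) via y @ 2.2880  # hit
  → r_3 = 2.2880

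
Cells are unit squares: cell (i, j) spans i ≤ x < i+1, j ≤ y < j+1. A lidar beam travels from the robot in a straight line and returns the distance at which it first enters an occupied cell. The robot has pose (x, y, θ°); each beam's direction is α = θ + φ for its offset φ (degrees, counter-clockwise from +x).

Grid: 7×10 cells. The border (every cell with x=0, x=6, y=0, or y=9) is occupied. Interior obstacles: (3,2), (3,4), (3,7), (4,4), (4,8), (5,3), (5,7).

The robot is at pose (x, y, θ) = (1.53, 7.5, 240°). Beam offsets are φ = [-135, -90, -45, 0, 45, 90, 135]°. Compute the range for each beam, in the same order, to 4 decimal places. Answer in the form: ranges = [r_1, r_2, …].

beam 1: φ=-135°, α=105°
  dir = (cos 105°, sin 105°) = (-0.2588, 0.9659); from cell (1,7)
  next x-line at t=2.0478, next y-line at t=0.5176; Δt_x=3.8637, Δt_y=1.0353
    y: enter (1,8) at t=0.5176
    y: enter (1,9) at t=1.5529 ← occupied
  → r_1 = 1.5529
beam 2: φ=-90°, α=150°
  dir = (cos 150°, sin 150°) = (-0.8660, 0.5000); from cell (1,7)
  next x-line at t=0.6120, next y-line at t=1.0000; Δt_x=1.1547, Δt_y=2.0000
    x: enter (0,7) at t=0.6120 ← occupied
  → r_2 = 0.6120
beam 3: φ=-45°, α=195°
  dir = (cos 195°, sin 195°) = (-0.9659, -0.2588); from cell (1,7)
  next x-line at t=0.5487, next y-line at t=1.9319; Δt_x=1.0353, Δt_y=3.8637
    x: enter (0,7) at t=0.5487 ← occupied
  → r_3 = 0.5487
beam 4: φ=0°, α=240°
  dir = (cos 240°, sin 240°) = (-0.5000, -0.8660); from cell (1,7)
  next x-line at t=1.0600, next y-line at t=0.5774; Δt_x=2.0000, Δt_y=1.1547
    y: enter (1,6) at t=0.5774
    x: enter (0,6) at t=1.0600 ← occupied
  → r_4 = 1.0600
beam 5: φ=45°, α=285°
  dir = (cos 285°, sin 285°) = (0.2588, -0.9659); from cell (1,7)
  next x-line at t=1.8159, next y-line at t=0.5176; Δt_x=3.8637, Δt_y=1.0353
    y: enter (1,6) at t=0.5176
    y: enter (1,5) at t=1.5529
    x: enter (2,5) at t=1.8159
    y: enter (2,4) at t=2.5882
    y: enter (2,3) at t=3.6235
    y: enter (2,2) at t=4.6587
    x: enter (3,2) at t=5.6796 ← occupied
  → r_5 = 5.6796
beam 6: φ=90°, α=330°
  dir = (cos 330°, sin 330°) = (0.8660, -0.5000); from cell (1,7)
  next x-line at t=0.5427, next y-line at t=1.0000; Δt_x=1.1547, Δt_y=2.0000
    x: enter (2,7) at t=0.5427
    y: enter (2,6) at t=1.0000
    x: enter (3,6) at t=1.6974
    x: enter (4,6) at t=2.8521
    y: enter (4,5) at t=3.0000
    x: enter (5,5) at t=4.0068
    y: enter (5,4) at t=5.0000
    x: enter (6,4) at t=5.1615 ← occupied
  → r_6 = 5.1615
beam 7: φ=135°, α=15°
  dir = (cos 15°, sin 15°) = (0.9659, 0.2588); from cell (1,7)
  next x-line at t=0.4866, next y-line at t=1.9319; Δt_x=1.0353, Δt_y=3.8637
    x: enter (2,7) at t=0.4866
    x: enter (3,7) at t=1.5219 ← occupied
  → r_7 = 1.5219

ranges = [1.5529, 0.6120, 0.5487, 1.0600, 5.6796, 5.1615, 1.5219]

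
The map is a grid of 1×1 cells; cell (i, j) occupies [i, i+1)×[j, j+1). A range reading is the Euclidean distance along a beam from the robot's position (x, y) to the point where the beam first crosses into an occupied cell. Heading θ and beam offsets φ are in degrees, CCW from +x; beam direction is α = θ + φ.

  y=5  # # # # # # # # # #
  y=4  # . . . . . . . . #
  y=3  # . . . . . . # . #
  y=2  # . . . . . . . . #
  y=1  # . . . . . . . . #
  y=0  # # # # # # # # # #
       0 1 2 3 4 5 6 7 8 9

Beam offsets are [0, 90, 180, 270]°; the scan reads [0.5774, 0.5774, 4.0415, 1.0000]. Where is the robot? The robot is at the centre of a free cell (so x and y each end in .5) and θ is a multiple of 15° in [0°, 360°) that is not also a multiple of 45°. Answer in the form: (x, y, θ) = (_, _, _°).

The pose lattice has 31·16 = 496 candidates. Test each by forward raycasting.
  (8.5, 1.5, 330°): beam 2 = 1.0000 ≠ 0.5774 ✗
  (5.5, 1.5, 255°): beam 1 = 0.5176 ≠ 0.5774 ✗
  (3.5, 1.5, 75°): beam 1 = 3.6235 ≠ 0.5774 ✗
  (6.5, 2.5, 210°): beam 1 = 3.0000 ≠ 0.5774 ✗
  …
  (1.5, 4.5, 120°): r_1=0.5774, r_2=0.5774, r_3=4.0415, r_4=1.0000 — all match ✓
No second candidate reproduces the full scan.

(x, y, θ) = (1.5, 4.5, 120°)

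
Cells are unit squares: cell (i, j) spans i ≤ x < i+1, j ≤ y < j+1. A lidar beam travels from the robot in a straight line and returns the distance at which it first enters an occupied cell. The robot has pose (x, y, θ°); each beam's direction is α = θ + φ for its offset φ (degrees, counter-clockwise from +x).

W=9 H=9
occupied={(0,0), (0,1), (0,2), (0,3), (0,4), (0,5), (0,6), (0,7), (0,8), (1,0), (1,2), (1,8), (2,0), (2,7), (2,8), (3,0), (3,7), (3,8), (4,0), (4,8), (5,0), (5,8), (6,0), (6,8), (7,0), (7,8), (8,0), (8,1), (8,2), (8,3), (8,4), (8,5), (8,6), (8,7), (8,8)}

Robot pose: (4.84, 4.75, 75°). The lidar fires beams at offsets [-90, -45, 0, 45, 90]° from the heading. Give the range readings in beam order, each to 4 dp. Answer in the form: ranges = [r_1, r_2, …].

beam 1: φ=-90°, α=345°
  direction (0.9659, -0.2588); cell (4,4); t to first gridline: x 0.1656, y 2.8978 (then +1.0353 / +3.8637)
    (5,4) via x @ 0.1656
    (6,4) via x @ 1.2009
    (7,4) via x @ 2.2362
    (7,3) via y @ 2.8978
    (8,3) via x @ 3.2715  # hit
  → r_1 = 3.2715
beam 2: φ=-45°, α=30°
  direction (0.8660, 0.5000); cell (4,4); t to first gridline: x 0.1848, y 0.5000 (then +1.1547 / +2.0000)
    (5,4) via x @ 0.1848
    (5,5) via y @ 0.5000
    (6,5) via x @ 1.3395
    (7,5) via x @ 2.4942
    (7,6) via y @ 2.5000
    (8,6) via x @ 3.6489  # hit
  → r_2 = 3.6489
beam 3: φ=0°, α=75°
  direction (0.2588, 0.9659); cell (4,4); t to first gridline: x 0.6182, y 0.2588 (then +3.8637 / +1.0353)
    (4,5) via y @ 0.2588
    (5,5) via x @ 0.6182
    (5,6) via y @ 1.2941
    (5,7) via y @ 2.3294
    (5,8) via y @ 3.3646  # hit
  → r_3 = 3.3646
beam 4: φ=45°, α=120°
  direction (-0.5000, 0.8660); cell (4,4); t to first gridline: x 1.6800, y 0.2887 (then +2.0000 / +1.1547)
    (4,5) via y @ 0.2887
    (4,6) via y @ 1.4434
    (3,6) via x @ 1.6800
    (3,7) via y @ 2.5981  # hit
  → r_4 = 2.5981
beam 5: φ=90°, α=165°
  direction (-0.9659, 0.2588); cell (4,4); t to first gridline: x 0.8696, y 0.9659 (then +1.0353 / +3.8637)
    (3,4) via x @ 0.8696
    (3,5) via y @ 0.9659
    (2,5) via x @ 1.9049
    (1,5) via x @ 2.9402
    (0,5) via x @ 3.9755  # hit
  → r_5 = 3.9755

ranges = [3.2715, 3.6489, 3.3646, 2.5981, 3.9755]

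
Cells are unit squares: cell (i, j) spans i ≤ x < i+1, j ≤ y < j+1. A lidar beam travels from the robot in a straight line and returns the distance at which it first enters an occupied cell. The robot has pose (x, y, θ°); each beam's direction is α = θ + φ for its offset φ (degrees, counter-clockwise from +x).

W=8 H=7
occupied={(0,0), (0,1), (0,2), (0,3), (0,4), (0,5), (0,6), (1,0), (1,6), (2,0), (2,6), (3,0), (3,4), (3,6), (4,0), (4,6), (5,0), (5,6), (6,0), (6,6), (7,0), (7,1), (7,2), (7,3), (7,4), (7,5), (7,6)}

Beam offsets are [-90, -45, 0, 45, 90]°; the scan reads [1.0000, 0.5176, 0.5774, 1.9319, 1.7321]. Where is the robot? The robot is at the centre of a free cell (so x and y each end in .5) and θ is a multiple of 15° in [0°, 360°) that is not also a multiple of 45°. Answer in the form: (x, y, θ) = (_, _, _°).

Enumerate (i+0.5, j+0.5, θ) over the 29 free cells and 16 admissible headings. For each, cast all 5 beams and compare to the given ranges.
  (3.5, 5.5, 105°): beam 1 = 1.9319 ≠ 1.0000 ✗
  (1.5, 5.5, 210°): beam 1 = 0.5774 ≠ 1.0000 ✗
  (3.5, 1.5, 285°): beam 1 = 1.9319 ≠ 1.0000 ✗
  (2.5, 4.5, 30°): beam 1 = 4.0415 ≠ 1.0000 ✗
  …
  (5.5, 5.5, 120°): r_1=1.0000, r_2=0.5176, r_3=0.5774, r_4=1.9319, r_5=1.7321 — all match ✓
Only this pose fits every beam.

(x, y, θ) = (5.5, 5.5, 120°)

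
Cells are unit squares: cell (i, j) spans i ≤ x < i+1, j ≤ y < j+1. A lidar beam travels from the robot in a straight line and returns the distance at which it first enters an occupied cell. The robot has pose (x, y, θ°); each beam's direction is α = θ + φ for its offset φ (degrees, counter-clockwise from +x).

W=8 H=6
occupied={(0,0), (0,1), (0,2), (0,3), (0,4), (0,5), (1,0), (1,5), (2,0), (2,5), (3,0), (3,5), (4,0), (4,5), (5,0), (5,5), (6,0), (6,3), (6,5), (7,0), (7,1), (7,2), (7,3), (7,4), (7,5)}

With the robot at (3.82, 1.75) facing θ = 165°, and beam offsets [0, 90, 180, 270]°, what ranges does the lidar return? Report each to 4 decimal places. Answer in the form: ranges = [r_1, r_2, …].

ranges = [2.9195, 0.7765, 2.8978, 3.3646]

beam 1: φ=0°, α=165°
  dir = (cos 165°, sin 165°) = (-0.9659, 0.2588); from cell (3,1)
  next x-line at t=0.8489, next y-line at t=0.9659; Δt_x=1.0353, Δt_y=3.8637
    x: enter (2,1) at t=0.8489
    y: enter (2,2) at t=0.9659
    x: enter (1,2) at t=1.8842
    x: enter (0,2) at t=2.9195 ← occupied
  → r_1 = 2.9195
beam 2: φ=90°, α=255°
  dir = (cos 255°, sin 255°) = (-0.2588, -0.9659); from cell (3,1)
  next x-line at t=3.1682, next y-line at t=0.7765; Δt_x=3.8637, Δt_y=1.0353
    y: enter (3,0) at t=0.7765 ← occupied
  → r_2 = 0.7765
beam 3: φ=180°, α=345°
  dir = (cos 345°, sin 345°) = (0.9659, -0.2588); from cell (3,1)
  next x-line at t=0.1863, next y-line at t=2.8978; Δt_x=1.0353, Δt_y=3.8637
    x: enter (4,1) at t=0.1863
    x: enter (5,1) at t=1.2216
    x: enter (6,1) at t=2.2569
    y: enter (6,0) at t=2.8978 ← occupied
  → r_3 = 2.8978
beam 4: φ=270°, α=75°
  dir = (cos 75°, sin 75°) = (0.2588, 0.9659); from cell (3,1)
  next x-line at t=0.6955, next y-line at t=0.2588; Δt_x=3.8637, Δt_y=1.0353
    y: enter (3,2) at t=0.2588
    x: enter (4,2) at t=0.6955
    y: enter (4,3) at t=1.2941
    y: enter (4,4) at t=2.3294
    y: enter (4,5) at t=3.3646 ← occupied
  → r_4 = 3.3646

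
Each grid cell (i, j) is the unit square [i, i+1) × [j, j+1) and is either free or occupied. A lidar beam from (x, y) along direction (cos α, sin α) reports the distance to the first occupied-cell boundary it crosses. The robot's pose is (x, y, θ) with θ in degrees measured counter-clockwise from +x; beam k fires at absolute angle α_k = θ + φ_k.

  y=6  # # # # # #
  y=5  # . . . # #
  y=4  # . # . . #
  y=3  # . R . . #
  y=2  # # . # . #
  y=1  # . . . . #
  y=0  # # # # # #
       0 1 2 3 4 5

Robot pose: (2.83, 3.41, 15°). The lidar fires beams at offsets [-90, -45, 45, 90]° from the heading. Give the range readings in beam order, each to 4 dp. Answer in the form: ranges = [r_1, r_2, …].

beam 1: φ=-90°, α=285°
  direction (0.2588, -0.9659); cell (2,3); t to first gridline: x 0.6568, y 0.4245 (then +3.8637 / +1.0353)
    (2,2) via y @ 0.4245
    (3,2) via x @ 0.6568  # hit
  → r_1 = 0.6568
beam 2: φ=-45°, α=330°
  direction (0.8660, -0.5000); cell (2,3); t to first gridline: x 0.1963, y 0.8200 (then +1.1547 / +2.0000)
    (3,3) via x @ 0.1963
    (3,2) via y @ 0.8200  # hit
  → r_2 = 0.8200
beam 3: φ=45°, α=60°
  direction (0.5000, 0.8660); cell (2,3); t to first gridline: x 0.3400, y 0.6813 (then +2.0000 / +1.1547)
    (3,3) via x @ 0.3400
    (3,4) via y @ 0.6813
    (3,5) via y @ 1.8360
    (4,5) via x @ 2.3400  # hit
  → r_3 = 2.3400
beam 4: φ=90°, α=105°
  direction (-0.2588, 0.9659); cell (2,3); t to first gridline: x 3.2069, y 0.6108 (then +3.8637 / +1.0353)
    (2,4) via y @ 0.6108  # hit
  → r_4 = 0.6108

ranges = [0.6568, 0.8200, 2.3400, 0.6108]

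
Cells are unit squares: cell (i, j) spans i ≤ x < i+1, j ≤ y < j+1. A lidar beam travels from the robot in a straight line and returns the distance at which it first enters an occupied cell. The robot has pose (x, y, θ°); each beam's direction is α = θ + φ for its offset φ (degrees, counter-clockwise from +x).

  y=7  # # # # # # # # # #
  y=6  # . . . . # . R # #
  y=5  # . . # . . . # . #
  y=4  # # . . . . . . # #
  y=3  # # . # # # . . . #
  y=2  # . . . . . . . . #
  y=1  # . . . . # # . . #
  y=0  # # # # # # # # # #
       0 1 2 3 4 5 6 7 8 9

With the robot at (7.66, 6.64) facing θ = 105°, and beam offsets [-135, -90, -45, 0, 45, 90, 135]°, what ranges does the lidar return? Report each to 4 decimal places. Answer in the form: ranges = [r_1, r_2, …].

beam 1: φ=-135°, α=330°
  direction (0.8660, -0.5000); cell (7,6); t to first gridline: x 0.3926, y 1.2800 (then +1.1547 / +2.0000)
    (8,6) via x @ 0.3926  # hit
  → r_1 = 0.3926
beam 2: φ=-90°, α=15°
  direction (0.9659, 0.2588); cell (7,6); t to first gridline: x 0.3520, y 1.3909 (then +1.0353 / +3.8637)
    (8,6) via x @ 0.3520  # hit
  → r_2 = 0.3520
beam 3: φ=-45°, α=60°
  direction (0.5000, 0.8660); cell (7,6); t to first gridline: x 0.6800, y 0.4157 (then +2.0000 / +1.1547)
    (7,7) via y @ 0.4157  # hit
  → r_3 = 0.4157
beam 4: φ=0°, α=105°
  direction (-0.2588, 0.9659); cell (7,6); t to first gridline: x 2.5500, y 0.3727 (then +3.8637 / +1.0353)
    (7,7) via y @ 0.3727  # hit
  → r_4 = 0.3727
beam 5: φ=45°, α=150°
  direction (-0.8660, 0.5000); cell (7,6); t to first gridline: x 0.7621, y 0.7200 (then +1.1547 / +2.0000)
    (7,7) via y @ 0.7200  # hit
  → r_5 = 0.7200
beam 6: φ=90°, α=195°
  direction (-0.9659, -0.2588); cell (7,6); t to first gridline: x 0.6833, y 2.4728 (then +1.0353 / +3.8637)
    (6,6) via x @ 0.6833
    (5,6) via x @ 1.7186  # hit
  → r_6 = 1.7186
beam 7: φ=135°, α=240°
  direction (-0.5000, -0.8660); cell (7,6); t to first gridline: x 1.3200, y 0.7390 (then +2.0000 / +1.1547)
    (7,5) via y @ 0.7390  # hit
  → r_7 = 0.7390

ranges = [0.3926, 0.3520, 0.4157, 0.3727, 0.7200, 1.7186, 0.7390]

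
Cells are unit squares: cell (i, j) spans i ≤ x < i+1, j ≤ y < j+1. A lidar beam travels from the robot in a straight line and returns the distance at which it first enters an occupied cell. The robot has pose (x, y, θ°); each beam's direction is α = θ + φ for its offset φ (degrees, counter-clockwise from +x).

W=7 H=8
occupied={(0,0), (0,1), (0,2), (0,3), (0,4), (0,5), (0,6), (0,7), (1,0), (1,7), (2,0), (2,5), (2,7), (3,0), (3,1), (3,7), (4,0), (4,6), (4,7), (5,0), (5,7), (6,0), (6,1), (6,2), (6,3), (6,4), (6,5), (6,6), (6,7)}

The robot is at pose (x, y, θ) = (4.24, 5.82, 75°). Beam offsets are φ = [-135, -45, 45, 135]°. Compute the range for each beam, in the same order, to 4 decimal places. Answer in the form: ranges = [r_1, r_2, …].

beam 1: φ=-135°, α=300°
  dir = (cos 300°, sin 300°) = (0.5000, -0.8660); from cell (4,5)
  next x-line at t=1.5200, next y-line at t=0.9469; Δt_x=2.0000, Δt_y=1.1547
    y: enter (4,4) at t=0.9469
    x: enter (5,4) at t=1.5200
    y: enter (5,3) at t=2.1016
    y: enter (5,2) at t=3.2563
    x: enter (6,2) at t=3.5200 ← occupied
  → r_1 = 3.5200
beam 2: φ=-45°, α=30°
  dir = (cos 30°, sin 30°) = (0.8660, 0.5000); from cell (4,5)
  next x-line at t=0.8776, next y-line at t=0.3600; Δt_x=1.1547, Δt_y=2.0000
    y: enter (4,6) at t=0.3600 ← occupied
  → r_2 = 0.3600
beam 3: φ=45°, α=120°
  dir = (cos 120°, sin 120°) = (-0.5000, 0.8660); from cell (4,5)
  next x-line at t=0.4800, next y-line at t=0.2078; Δt_x=2.0000, Δt_y=1.1547
    y: enter (4,6) at t=0.2078 ← occupied
  → r_3 = 0.2078
beam 4: φ=135°, α=210°
  dir = (cos 210°, sin 210°) = (-0.8660, -0.5000); from cell (4,5)
  next x-line at t=0.2771, next y-line at t=1.6400; Δt_x=1.1547, Δt_y=2.0000
    x: enter (3,5) at t=0.2771
    x: enter (2,5) at t=1.4318 ← occupied
  → r_4 = 1.4318

ranges = [3.5200, 0.3600, 0.2078, 1.4318]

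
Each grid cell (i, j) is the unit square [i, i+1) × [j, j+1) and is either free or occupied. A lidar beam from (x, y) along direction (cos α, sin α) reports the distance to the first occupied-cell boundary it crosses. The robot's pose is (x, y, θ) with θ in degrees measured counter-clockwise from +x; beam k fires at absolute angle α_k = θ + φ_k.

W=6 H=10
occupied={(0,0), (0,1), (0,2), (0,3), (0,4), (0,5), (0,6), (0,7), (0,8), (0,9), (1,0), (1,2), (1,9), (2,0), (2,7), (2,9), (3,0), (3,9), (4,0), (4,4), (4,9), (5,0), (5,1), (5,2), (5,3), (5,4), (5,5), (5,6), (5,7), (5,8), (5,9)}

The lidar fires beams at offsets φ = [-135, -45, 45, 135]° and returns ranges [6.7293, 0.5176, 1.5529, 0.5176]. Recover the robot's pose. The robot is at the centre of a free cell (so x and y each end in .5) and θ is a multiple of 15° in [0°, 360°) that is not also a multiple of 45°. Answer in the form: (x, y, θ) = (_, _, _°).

(x, y, θ) = (1.5, 7.5, 60°)

Candidates: 29 free-cell centres × 16 headings = 464 poses. Raycast each; keep the one whose scan matches to 4 dp.
  (3.5, 7.5, 300°): beam 1 = 0.5176 ≠ 6.7293 ✗
  (1.5, 7.5, 150°): beam 1 = 0.5176 ≠ 6.7293 ✗
  (4.5, 2.5, 345°): beam 1 = 3.0000 ≠ 6.7293 ✗
  (3.5, 1.5, 300°): beam 1 = 1.9319 ≠ 6.7293 ✗
  …
  (1.5, 7.5, 60°): r_1=6.7293, r_2=0.5176, r_3=1.5529, r_4=0.5176 — all match ✓
Only this pose fits every beam.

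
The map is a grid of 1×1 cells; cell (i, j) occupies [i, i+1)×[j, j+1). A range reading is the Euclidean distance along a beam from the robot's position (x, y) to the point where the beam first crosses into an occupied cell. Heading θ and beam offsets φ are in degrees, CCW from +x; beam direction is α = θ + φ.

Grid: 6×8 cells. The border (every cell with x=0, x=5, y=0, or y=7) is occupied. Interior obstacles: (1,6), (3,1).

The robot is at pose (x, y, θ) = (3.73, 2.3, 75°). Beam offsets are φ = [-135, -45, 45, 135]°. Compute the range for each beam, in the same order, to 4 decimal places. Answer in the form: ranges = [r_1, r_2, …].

beam 1: φ=-135°, α=300°
  direction (0.5000, -0.8660); cell (3,2); t to first gridline: x 0.5400, y 0.3464 (then +2.0000 / +1.1547)
    (3,1) via y @ 0.3464  # hit
  → r_1 = 0.3464
beam 2: φ=-45°, α=30°
  direction (0.8660, 0.5000); cell (3,2); t to first gridline: x 0.3118, y 1.4000 (then +1.1547 / +2.0000)
    (4,2) via x @ 0.3118
    (4,3) via y @ 1.4000
    (5,3) via x @ 1.4665  # hit
  → r_2 = 1.4665
beam 3: φ=45°, α=120°
  direction (-0.5000, 0.8660); cell (3,2); t to first gridline: x 1.4600, y 0.8083 (then +2.0000 / +1.1547)
    (3,3) via y @ 0.8083
    (2,3) via x @ 1.4600
    (2,4) via y @ 1.9630
    (2,5) via y @ 3.1177
    (1,5) via x @ 3.4600
    (1,6) via y @ 4.2724  # hit
  → r_3 = 4.2724
beam 4: φ=135°, α=210°
  direction (-0.8660, -0.5000); cell (3,2); t to first gridline: x 0.8429, y 0.6000 (then +1.1547 / +2.0000)
    (3,1) via y @ 0.6000  # hit
  → r_4 = 0.6000

ranges = [0.3464, 1.4665, 4.2724, 0.6000]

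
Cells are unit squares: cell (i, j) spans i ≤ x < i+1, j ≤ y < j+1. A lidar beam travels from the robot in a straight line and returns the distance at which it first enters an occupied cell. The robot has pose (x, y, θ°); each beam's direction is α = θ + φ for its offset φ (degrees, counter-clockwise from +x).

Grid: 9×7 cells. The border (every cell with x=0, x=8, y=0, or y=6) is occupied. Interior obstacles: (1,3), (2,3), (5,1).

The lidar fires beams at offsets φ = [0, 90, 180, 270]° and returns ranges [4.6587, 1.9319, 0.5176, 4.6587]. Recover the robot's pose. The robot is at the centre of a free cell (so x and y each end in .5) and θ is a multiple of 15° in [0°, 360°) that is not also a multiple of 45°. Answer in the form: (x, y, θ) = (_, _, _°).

(x, y, θ) = (5.5, 5.5, 285°)

Candidates: 32 free-cell centres × 16 headings = 512 poses. Raycast each; keep the one whose scan matches to 4 dp.
  (4.5, 1.5, 300°): beam 1 = 0.5774 ≠ 4.6587 ✗
  (3.5, 4.5, 195°): beam 1 = 1.9319 ≠ 4.6587 ✗
  (7.5, 5.5, 255°): beam 2 = 0.5176 ≠ 1.9319 ✗
  (4.5, 4.5, 210°): beam 1 = 1.7321 ≠ 4.6587 ✗
  (7.5, 4.5, 210°): beam 1 = 7.0000 ≠ 4.6587 ✗
  …
  (5.5, 5.5, 285°): r_1=4.6587, r_2=1.9319, r_3=0.5176, r_4=4.6587 — all match ✓
Unique over the lattice → pose = (5.5, 5.5, 285°).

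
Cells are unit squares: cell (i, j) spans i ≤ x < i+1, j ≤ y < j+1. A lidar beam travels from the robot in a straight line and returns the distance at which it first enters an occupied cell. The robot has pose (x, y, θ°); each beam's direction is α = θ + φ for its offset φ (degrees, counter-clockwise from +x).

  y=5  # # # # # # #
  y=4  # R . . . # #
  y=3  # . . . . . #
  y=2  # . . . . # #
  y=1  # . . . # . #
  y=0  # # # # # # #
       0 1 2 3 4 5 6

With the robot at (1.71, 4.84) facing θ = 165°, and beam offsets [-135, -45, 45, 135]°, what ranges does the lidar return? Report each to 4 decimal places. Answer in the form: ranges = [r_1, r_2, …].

ranges = [0.3200, 0.1848, 0.8198, 4.4341]

beam 1: φ=-135°, α=30°
  dir = (cos 30°, sin 30°) = (0.8660, 0.5000); from cell (1,4)
  next x-line at t=0.3349, next y-line at t=0.3200; Δt_x=1.1547, Δt_y=2.0000
    y: enter (1,5) at t=0.3200 ← occupied
  → r_1 = 0.3200
beam 2: φ=-45°, α=120°
  dir = (cos 120°, sin 120°) = (-0.5000, 0.8660); from cell (1,4)
  next x-line at t=1.4200, next y-line at t=0.1848; Δt_x=2.0000, Δt_y=1.1547
    y: enter (1,5) at t=0.1848 ← occupied
  → r_2 = 0.1848
beam 3: φ=45°, α=210°
  dir = (cos 210°, sin 210°) = (-0.8660, -0.5000); from cell (1,4)
  next x-line at t=0.8198, next y-line at t=1.6800; Δt_x=1.1547, Δt_y=2.0000
    x: enter (0,4) at t=0.8198 ← occupied
  → r_3 = 0.8198
beam 4: φ=135°, α=300°
  dir = (cos 300°, sin 300°) = (0.5000, -0.8660); from cell (1,4)
  next x-line at t=0.5800, next y-line at t=0.9699; Δt_x=2.0000, Δt_y=1.1547
    x: enter (2,4) at t=0.5800
    y: enter (2,3) at t=0.9699
    y: enter (2,2) at t=2.1246
    x: enter (3,2) at t=2.5800
    y: enter (3,1) at t=3.2793
    y: enter (3,0) at t=4.4341 ← occupied
  → r_4 = 4.4341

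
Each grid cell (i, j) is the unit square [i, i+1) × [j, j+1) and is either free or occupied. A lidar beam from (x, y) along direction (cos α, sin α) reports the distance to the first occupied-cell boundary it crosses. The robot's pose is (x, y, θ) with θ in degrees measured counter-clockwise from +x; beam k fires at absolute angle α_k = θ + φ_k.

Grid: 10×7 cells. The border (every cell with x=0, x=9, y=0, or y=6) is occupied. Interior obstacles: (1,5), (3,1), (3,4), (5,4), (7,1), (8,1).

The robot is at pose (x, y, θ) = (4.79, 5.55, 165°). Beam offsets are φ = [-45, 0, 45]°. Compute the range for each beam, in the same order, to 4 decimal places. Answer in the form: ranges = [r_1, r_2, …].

beam 1: φ=-45°, α=120°
  direction (-0.5000, 0.8660); cell (4,5); t to first gridline: x 1.5800, y 0.5196 (then +2.0000 / +1.1547)
    (4,6) via y @ 0.5196  # hit
  → r_1 = 0.5196
beam 2: φ=0°, α=165°
  direction (-0.9659, 0.2588); cell (4,5); t to first gridline: x 0.8179, y 1.7387 (then +1.0353 / +3.8637)
    (3,5) via x @ 0.8179
    (3,6) via y @ 1.7387  # hit
  → r_2 = 1.7387
beam 3: φ=45°, α=210°
  direction (-0.8660, -0.5000); cell (4,5); t to first gridline: x 0.9122, y 1.1000 (then +1.1547 / +2.0000)
    (3,5) via x @ 0.9122
    (3,4) via y @ 1.1000  # hit
  → r_3 = 1.1000

ranges = [0.5196, 1.7387, 1.1000]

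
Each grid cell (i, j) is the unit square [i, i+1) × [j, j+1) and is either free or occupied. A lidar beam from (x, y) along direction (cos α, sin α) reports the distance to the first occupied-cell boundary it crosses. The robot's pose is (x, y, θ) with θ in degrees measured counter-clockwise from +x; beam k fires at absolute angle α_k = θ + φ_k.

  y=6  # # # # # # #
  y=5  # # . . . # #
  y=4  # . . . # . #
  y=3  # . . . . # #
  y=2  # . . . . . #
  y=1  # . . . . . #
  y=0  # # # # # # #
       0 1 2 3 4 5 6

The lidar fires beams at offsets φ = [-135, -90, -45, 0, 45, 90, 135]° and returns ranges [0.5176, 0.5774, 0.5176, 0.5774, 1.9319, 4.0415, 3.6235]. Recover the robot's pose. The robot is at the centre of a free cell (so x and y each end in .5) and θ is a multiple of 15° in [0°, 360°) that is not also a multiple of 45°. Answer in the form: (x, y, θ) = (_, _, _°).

(x, y, θ) = (1.5, 4.5, 210°)

The pose lattice has 21·16 = 336 candidates. Test each by forward raycasting.
  (1.5, 3.5, 330°): beam 2 = 1.0000 ≠ 0.5774 ✗
  (2.5, 2.5, 300°): beam 1 = 1.5529 ≠ 0.5176 ✗
  (2.5, 1.5, 30°): beam 3 = 1.9319 ≠ 0.5176 ✗
  (3.5, 4.5, 240°): beam 1 = 1.5529 ≠ 0.5176 ✗
  (3.5, 4.5, 165°): beam 1 = 0.5774 ≠ 0.5176 ✗
  …
  (1.5, 4.5, 210°): r_1=0.5176, r_2=0.5774, r_3=0.5176, r_4=0.5774, r_5=1.9319, r_6=4.0415, r_7=3.6235 — all match ✓
Only this pose fits every beam.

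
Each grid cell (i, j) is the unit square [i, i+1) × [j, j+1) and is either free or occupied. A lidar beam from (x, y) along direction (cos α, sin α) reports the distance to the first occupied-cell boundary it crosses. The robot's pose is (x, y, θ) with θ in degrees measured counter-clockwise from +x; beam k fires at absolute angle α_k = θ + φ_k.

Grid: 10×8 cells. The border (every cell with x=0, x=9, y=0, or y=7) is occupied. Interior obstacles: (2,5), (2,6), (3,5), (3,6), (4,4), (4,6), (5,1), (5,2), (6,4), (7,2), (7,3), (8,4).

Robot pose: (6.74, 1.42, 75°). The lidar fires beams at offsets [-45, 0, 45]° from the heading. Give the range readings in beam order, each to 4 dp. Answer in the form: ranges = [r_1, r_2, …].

ranges = [1.1600, 1.0046, 1.4800]

beam 1: φ=-45°, α=30°
  dir = (cos 30°, sin 30°) = (0.8660, 0.5000); from cell (6,1)
  next x-line at t=0.3002, next y-line at t=1.1600; Δt_x=1.1547, Δt_y=2.0000
    x: enter (7,1) at t=0.3002
    y: enter (7,2) at t=1.1600 ← occupied
  → r_1 = 1.1600
beam 2: φ=0°, α=75°
  dir = (cos 75°, sin 75°) = (0.2588, 0.9659); from cell (6,1)
  next x-line at t=1.0046, next y-line at t=0.6005; Δt_x=3.8637, Δt_y=1.0353
    y: enter (6,2) at t=0.6005
    x: enter (7,2) at t=1.0046 ← occupied
  → r_2 = 1.0046
beam 3: φ=45°, α=120°
  dir = (cos 120°, sin 120°) = (-0.5000, 0.8660); from cell (6,1)
  next x-line at t=1.4800, next y-line at t=0.6697; Δt_x=2.0000, Δt_y=1.1547
    y: enter (6,2) at t=0.6697
    x: enter (5,2) at t=1.4800 ← occupied
  → r_3 = 1.4800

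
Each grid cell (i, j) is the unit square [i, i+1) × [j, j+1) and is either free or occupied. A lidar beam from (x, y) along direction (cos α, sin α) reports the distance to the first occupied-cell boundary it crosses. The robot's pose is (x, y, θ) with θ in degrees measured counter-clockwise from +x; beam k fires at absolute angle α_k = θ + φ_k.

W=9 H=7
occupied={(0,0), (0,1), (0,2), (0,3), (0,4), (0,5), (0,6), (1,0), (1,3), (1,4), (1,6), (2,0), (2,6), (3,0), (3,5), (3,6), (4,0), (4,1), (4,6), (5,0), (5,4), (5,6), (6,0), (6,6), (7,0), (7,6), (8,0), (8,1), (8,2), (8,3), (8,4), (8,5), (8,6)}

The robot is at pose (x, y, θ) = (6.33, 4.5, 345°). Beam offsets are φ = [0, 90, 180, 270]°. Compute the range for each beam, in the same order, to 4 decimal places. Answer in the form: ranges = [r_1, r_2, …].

beam 1: φ=0°, α=345°
  cosα=0.9659 sinα=-0.2588 | (6,4) | tMaxX 0.6936 tMaxY 1.9319 | tΔX 1.0353 tΔY 3.8637
    t=0.6936 [x] (7,4)
    t=1.7289 [x] (8,4) — stop
  → r_1 = 1.7289
beam 2: φ=90°, α=75°
  cosα=0.2588 sinα=0.9659 | (6,4) | tMaxX 2.5887 tMaxY 0.5176 | tΔX 3.8637 tΔY 1.0353
    t=0.5176 [y] (6,5)
    t=1.5529 [y] (6,6) — stop
  → r_2 = 1.5529
beam 3: φ=180°, α=165°
  cosα=-0.9659 sinα=0.2588 | (6,4) | tMaxX 0.3416 tMaxY 1.9319 | tΔX 1.0353 tΔY 3.8637
    t=0.3416 [x] (5,4) — stop
  → r_3 = 0.3416
beam 4: φ=270°, α=255°
  cosα=-0.2588 sinα=-0.9659 | (6,4) | tMaxX 1.2750 tMaxY 0.5176 | tΔX 3.8637 tΔY 1.0353
    t=0.5176 [y] (6,3)
    t=1.2750 [x] (5,3)
    t=1.5529 [y] (5,2)
    t=2.5882 [y] (5,1)
    t=3.6235 [y] (5,0) — stop
  → r_4 = 3.6235

ranges = [1.7289, 1.5529, 0.3416, 3.6235]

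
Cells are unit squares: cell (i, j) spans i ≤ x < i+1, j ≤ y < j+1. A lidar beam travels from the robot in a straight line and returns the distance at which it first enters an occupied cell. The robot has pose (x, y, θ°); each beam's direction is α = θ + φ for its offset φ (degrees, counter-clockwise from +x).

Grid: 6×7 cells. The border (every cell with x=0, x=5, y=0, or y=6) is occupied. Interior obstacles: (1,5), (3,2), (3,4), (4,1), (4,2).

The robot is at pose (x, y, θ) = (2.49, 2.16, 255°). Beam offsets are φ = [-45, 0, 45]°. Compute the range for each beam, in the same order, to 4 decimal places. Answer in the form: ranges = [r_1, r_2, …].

beam 1: φ=-45°, α=210°
  d=(-0.8660,-0.5000)  start (2,2)  tX=0.5658 tY=0.3200  stride 1/|dx|=1.1547 1/|dy|=2.0000
    cross y-line → (2,1), t=0.3200
    cross x-line → (1,1), t=0.5658
    cross x-line → (0,1), t=1.7205 (wall)
  → r_1 = 1.7205
beam 2: φ=0°, α=255°
  d=(-0.2588,-0.9659)  start (2,2)  tX=1.8932 tY=0.1656  stride 1/|dx|=3.8637 1/|dy|=1.0353
    cross y-line → (2,1), t=0.1656
    cross y-line → (2,0), t=1.2009 (wall)
  → r_2 = 1.2009
beam 3: φ=45°, α=300°
  d=(0.5000,-0.8660)  start (2,2)  tX=1.0200 tY=0.1848  stride 1/|dx|=2.0000 1/|dy|=1.1547
    cross y-line → (2,1), t=0.1848
    cross x-line → (3,1), t=1.0200
    cross y-line → (3,0), t=1.3395 (wall)
  → r_3 = 1.3395

ranges = [1.7205, 1.2009, 1.3395]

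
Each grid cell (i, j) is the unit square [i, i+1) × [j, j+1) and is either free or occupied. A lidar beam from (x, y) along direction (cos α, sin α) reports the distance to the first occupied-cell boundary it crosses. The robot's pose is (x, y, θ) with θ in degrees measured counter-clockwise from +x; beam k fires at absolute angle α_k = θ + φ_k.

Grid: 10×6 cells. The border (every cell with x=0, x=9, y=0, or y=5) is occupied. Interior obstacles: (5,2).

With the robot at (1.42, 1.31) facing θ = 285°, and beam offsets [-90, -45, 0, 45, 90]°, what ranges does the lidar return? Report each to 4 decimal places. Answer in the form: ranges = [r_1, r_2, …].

ranges = [0.4348, 0.3580, 0.3209, 0.6200, 3.7063]

beam 1: φ=-90°, α=195°
  cosα=-0.9659 sinα=-0.2588 | (1,1) | tMaxX 0.4348 tMaxY 1.1977 | tΔX 1.0353 tΔY 3.8637
    t=0.4348 [x] (0,1) — stop
  → r_1 = 0.4348
beam 2: φ=-45°, α=240°
  cosα=-0.5000 sinα=-0.8660 | (1,1) | tMaxX 0.8400 tMaxY 0.3580 | tΔX 2.0000 tΔY 1.1547
    t=0.3580 [y] (1,0) — stop
  → r_2 = 0.3580
beam 3: φ=0°, α=285°
  cosα=0.2588 sinα=-0.9659 | (1,1) | tMaxX 2.2409 tMaxY 0.3209 | tΔX 3.8637 tΔY 1.0353
    t=0.3209 [y] (1,0) — stop
  → r_3 = 0.3209
beam 4: φ=45°, α=330°
  cosα=0.8660 sinα=-0.5000 | (1,1) | tMaxX 0.6697 tMaxY 0.6200 | tΔX 1.1547 tΔY 2.0000
    t=0.6200 [y] (1,0) — stop
  → r_4 = 0.6200
beam 5: φ=90°, α=15°
  cosα=0.9659 sinα=0.2588 | (1,1) | tMaxX 0.6005 tMaxY 2.6660 | tΔX 1.0353 tΔY 3.8637
    t=0.6005 [x] (2,1)
    t=1.6357 [x] (3,1)
    t=2.6660 [y] (3,2)
    t=2.6710 [x] (4,2)
    t=3.7063 [x] (5,2) — stop
  → r_5 = 3.7063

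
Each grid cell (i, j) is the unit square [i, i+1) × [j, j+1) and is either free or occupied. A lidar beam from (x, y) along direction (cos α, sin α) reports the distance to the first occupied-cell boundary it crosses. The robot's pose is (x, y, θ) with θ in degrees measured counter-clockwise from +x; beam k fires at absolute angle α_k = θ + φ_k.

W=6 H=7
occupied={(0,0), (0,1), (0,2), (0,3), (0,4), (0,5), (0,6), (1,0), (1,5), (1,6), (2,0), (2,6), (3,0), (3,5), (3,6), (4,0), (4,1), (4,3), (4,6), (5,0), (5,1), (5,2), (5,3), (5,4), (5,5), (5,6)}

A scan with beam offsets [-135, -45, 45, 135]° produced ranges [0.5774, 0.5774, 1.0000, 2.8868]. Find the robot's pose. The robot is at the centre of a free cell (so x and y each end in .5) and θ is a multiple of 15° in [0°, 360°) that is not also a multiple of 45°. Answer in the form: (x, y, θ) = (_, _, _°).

(x, y, θ) = (1.5, 4.5, 195°)

Enumerate (i+0.5, j+0.5, θ) over the 16 free cells and 16 admissible headings. For each, cast all 4 beams and compare to the given ranges.
  (2.5, 5.5, 195°): beam 3 = 3.0000 ≠ 1.0000 ✗
  (2.5, 3.5, 75°): beam 1 = 2.8868 ≠ 0.5774 ✗
  (3.5, 1.5, 75°): beam 3 = 4.0415 ≠ 1.0000 ✗
  (4.5, 4.5, 30°): beam 1 = 0.5176 ≠ 0.5774 ✗
  …
  (1.5, 4.5, 195°): r_1=0.5774, r_2=0.5774, r_3=1.0000, r_4=2.8868 — all match ✓
Only this pose fits every beam.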